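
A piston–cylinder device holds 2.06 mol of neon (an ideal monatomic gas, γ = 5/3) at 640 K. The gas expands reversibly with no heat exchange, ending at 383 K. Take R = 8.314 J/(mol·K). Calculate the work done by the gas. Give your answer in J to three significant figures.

Adiabatic ⇒ Q = 0, so W_by = −ΔU = nCᵥ(T₁ − T₂).
Cᵥ = 3R/2 = 12.47 J/(mol·K).
W = (2.06)(12.47)(640 − 383) = 6602 J.

W ≈ 6600 J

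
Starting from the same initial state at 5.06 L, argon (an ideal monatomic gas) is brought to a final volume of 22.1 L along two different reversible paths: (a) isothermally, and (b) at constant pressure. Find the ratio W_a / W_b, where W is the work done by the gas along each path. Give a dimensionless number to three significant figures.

W_a / W_b ≈ 0.438

Path (a) isothermal: W = P₁V₁ ln(V₂/V₁) → W_a/(P₁V₁) = 1.474.
Path (b) isobaric: W = P₁(V₂ − V₁) → W_b/(P₁V₁) = 3.368.
W_a / W_b = 1.474 / 3.368 = 0.4378.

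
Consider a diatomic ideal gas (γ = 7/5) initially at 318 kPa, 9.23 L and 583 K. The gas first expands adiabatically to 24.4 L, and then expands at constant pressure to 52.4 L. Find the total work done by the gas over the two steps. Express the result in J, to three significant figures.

Step 1 (adiabatic): W = (P₁V₁ − P₂V₂)/(γ−1) = (2935 − 1990)/0.4 = 2364 J.
After step 1: P = 81.54 kPa, V = 24.4 L, T = 395.2 K.
Step 2 (isobaric): W = PΔV = (81.54 kPa)(52.4 − 24.4 L) = 2283 J.
W_total = 2364 + 2283 = 4647 J.

W_total ≈ 4650 J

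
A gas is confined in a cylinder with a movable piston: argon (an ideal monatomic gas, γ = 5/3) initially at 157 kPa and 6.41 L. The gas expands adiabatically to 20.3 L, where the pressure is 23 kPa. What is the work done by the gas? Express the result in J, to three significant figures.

Adiabatic: W = (P₁V₁ − P₂V₂)/(γ − 1) with γ = 5/3.
P₁V₁ = 1006 J, P₂V₂ = 466.9 J.
W = (1006 − 466.9) / 0.6667 = 809.2 J.

W ≈ 809 J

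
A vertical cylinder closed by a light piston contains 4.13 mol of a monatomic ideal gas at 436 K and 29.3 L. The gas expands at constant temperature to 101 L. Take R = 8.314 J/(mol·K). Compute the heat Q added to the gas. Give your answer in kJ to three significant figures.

Q ≈ 18.5 kJ

Isothermal ⇒ ΔU = 0, so Q = W = nRT ln(V₂/V₁).
Q = (4.13)(8.314)(436) ln(101/29.3) = 14971 × 1.238 = 18527 J.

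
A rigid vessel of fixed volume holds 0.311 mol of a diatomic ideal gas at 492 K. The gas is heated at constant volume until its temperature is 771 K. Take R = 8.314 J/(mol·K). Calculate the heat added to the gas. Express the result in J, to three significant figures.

Q ≈ 1800 J

Constant volume ⇒ W = 0, so Q = ΔU = nCᵥΔT with Cᵥ = 5R/2 = 20.79 J/(mol·K).
ΔU = (0.311)(20.79)(771 − 492) = 1803 J.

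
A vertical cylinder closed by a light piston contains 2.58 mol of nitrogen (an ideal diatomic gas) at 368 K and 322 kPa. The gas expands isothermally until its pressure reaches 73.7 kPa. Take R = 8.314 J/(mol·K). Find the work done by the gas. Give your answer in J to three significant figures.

Isothermal process: W = nRT ln(V₂/V₁) = nRT ln(P₁/P₂).
W = (2.58)(8.314)(368) × ln(322/73.7)
  = 7894 × ln(4.369) = 7894 × 1.475
W_by_gas = 11640 J.

W ≈ 11600 J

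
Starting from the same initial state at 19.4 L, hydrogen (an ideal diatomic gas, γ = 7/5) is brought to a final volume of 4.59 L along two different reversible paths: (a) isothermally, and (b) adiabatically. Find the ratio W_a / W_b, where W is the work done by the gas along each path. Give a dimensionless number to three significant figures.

Path (a) isothermal: W = P₁V₁ ln(V₂/V₁) → W_a/(P₁V₁) = -1.441.
Path (b) adiabatic: W = P₁V₁(1 − (V₁/V₂)^(γ−1))/(γ−1) → W_b/(P₁V₁) = -1.95.
W_a / W_b = -1.441 / -1.95 = 0.7393.

W_a / W_b ≈ 0.739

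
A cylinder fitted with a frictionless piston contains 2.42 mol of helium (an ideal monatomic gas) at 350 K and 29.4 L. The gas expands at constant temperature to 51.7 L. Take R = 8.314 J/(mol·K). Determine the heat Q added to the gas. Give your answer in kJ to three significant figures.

Q ≈ 3.97 kJ

Isothermal ⇒ ΔU = 0, so Q = W = nRT ln(V₂/V₁).
Q = (2.42)(8.314)(350) ln(51.7/29.4) = 7042 × 0.5645 = 3975 J.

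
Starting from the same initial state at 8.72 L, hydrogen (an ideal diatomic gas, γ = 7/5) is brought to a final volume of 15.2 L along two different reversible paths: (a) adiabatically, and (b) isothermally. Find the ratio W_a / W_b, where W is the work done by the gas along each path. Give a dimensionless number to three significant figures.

W_a / W_b ≈ 0.897

Path (a) adiabatic: W = P₁V₁(1 − (V₁/V₂)^(γ−1))/(γ−1) → W_a/(P₁V₁) = 0.4983.
Path (b) isothermal: W = P₁V₁ ln(V₂/V₁) → W_b/(P₁V₁) = 0.5557.
W_a / W_b = 0.4983 / 0.5557 = 0.8967.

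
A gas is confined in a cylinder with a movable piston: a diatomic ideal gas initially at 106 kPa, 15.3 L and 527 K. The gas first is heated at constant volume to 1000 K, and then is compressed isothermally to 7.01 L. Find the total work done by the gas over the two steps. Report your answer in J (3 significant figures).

Step 1 (isochoric): W = 0 (constant volume).
After step 1: P = 201.1 kPa (V unchanged).
Step 2 (isothermal): W = P₁V₁ ln(V₂/V₁) = (3077) ln(7.01/15.3) = -2402 J.
W_total = 0 − 2402 = -2402 J.

W_total ≈ -2400 J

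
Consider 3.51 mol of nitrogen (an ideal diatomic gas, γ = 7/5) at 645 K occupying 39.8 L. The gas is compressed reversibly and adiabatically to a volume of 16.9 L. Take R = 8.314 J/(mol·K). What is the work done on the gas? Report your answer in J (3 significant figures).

W ≈ 19200 J

Adiabatic: TV^(γ−1) = const with γ = 7/5.
T₂ = T₁ (V₁/V₂)^(γ−1) = 645 × (39.8/16.9)^0.4 = 645 × 1.409 = 908.6 K.
W_by = nCᵥ(T₁ − T₂) = (3.51)(20.79)(645 − 908.6) = -19229 J.
Work on gas = −W_by = 19229 J.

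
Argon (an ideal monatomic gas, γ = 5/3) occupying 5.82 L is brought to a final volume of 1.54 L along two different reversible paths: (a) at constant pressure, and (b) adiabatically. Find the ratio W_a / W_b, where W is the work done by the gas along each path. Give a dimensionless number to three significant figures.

Path (a) isobaric: W = P₁(V₂ − V₁) → W_a/(P₁V₁) = -0.7354.
Path (b) adiabatic: W = P₁V₁(1 − (V₁/V₂)^(γ−1))/(γ−1) → W_b/(P₁V₁) = -2.139.
W_a / W_b = -0.7354 / -2.139 = 0.3437.

W_a / W_b ≈ 0.344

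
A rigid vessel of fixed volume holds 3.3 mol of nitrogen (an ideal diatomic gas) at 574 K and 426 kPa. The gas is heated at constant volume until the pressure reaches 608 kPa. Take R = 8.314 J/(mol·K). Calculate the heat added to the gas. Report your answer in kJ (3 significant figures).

Q ≈ 16.8 kJ

Constant volume ⇒ W = 0, so Q = ΔU = nCᵥΔT with Cᵥ = 5R/2 = 20.79 J/(mol·K).
At constant V, T₂/T₁ = P₂/P₁ ⇒ ΔT = T₁(P₂/P₁ − 1) = 574·(608/426 − 1) = 245.2 K.
ΔU = (3.3)(20.79)(245.2) = 16820 J.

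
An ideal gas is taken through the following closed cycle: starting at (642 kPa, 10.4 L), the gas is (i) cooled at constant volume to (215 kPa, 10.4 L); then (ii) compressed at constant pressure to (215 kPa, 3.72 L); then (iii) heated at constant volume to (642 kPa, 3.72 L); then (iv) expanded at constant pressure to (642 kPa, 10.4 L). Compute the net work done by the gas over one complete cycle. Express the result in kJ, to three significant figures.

Constant-volume legs do no work.
W(ii) = (215)(3.72 − 10.4) = -1436 J; W(iv) = (642)(10.4 − 3.72) = 4289 J.
W_net = -1436 + 4289 = 2852 J (the clockwise enclosed area).

W_net ≈ 2.85 kJ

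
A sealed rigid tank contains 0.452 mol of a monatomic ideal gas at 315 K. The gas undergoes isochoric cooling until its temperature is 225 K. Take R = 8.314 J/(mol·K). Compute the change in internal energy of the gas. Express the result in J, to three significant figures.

ΔU ≈ -507 J

Constant volume ⇒ W = 0, so Q = ΔU = nCᵥΔT with Cᵥ = 3R/2 = 12.47 J/(mol·K).
ΔU = (0.452)(12.47)(225 − 315) = -507.3 J.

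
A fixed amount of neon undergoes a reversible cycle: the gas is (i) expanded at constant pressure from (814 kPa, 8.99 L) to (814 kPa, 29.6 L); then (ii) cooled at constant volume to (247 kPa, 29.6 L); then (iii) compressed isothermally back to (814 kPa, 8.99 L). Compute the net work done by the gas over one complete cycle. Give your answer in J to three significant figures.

W_net ≈ 8060 J

Leg (i): W = PΔV = (814)(29.6 − 8.99) = 16777 J.
Leg (ii): W = 0.
Leg (iii): W = PᵢVᵢ ln(V_f/Vᵢ) = (7311) ln(8.99/29.6) = -8712 J.
W_net = 16777 − 8712 = 8064 J.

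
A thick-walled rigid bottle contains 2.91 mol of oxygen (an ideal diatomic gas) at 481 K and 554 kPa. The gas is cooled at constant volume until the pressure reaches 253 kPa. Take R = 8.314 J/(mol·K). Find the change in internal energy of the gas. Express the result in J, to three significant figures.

Constant volume ⇒ W = 0, so Q = ΔU = nCᵥΔT with Cᵥ = 5R/2 = 20.79 J/(mol·K).
At constant V, T₂/T₁ = P₂/P₁ ⇒ ΔT = T₁(P₂/P₁ − 1) = 481·(253/554 − 1) = -261.3 K.
ΔU = (2.91)(20.79)(-261.3) = -15807 J.

ΔU ≈ -15800 J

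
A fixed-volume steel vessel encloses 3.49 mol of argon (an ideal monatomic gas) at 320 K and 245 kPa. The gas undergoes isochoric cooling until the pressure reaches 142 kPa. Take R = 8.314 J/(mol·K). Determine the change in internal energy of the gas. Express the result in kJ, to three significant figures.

ΔU ≈ -5.86 kJ

Constant volume ⇒ W = 0, so Q = ΔU = nCᵥΔT with Cᵥ = 3R/2 = 12.47 J/(mol·K).
At constant V, T₂/T₁ = P₂/P₁ ⇒ ΔT = T₁(P₂/P₁ − 1) = 320·(142/245 − 1) = -134.5 K.
ΔU = (3.49)(12.47)(-134.5) = -5855 J.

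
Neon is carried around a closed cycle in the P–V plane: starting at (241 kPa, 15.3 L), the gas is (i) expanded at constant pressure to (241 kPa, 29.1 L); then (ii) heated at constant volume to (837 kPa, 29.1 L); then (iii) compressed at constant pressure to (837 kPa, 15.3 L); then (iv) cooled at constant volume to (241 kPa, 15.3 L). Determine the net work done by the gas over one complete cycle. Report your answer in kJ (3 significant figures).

W_net ≈ -8.22 kJ

Constant-volume legs do no work.
W(i) = (241)(29.1 − 15.3) = 3326 J; W(iii) = (837)(15.3 − 29.1) = -11551 J.
W_net = 3326 − 11551 = -8225 J (the counter-clockwise enclosed area).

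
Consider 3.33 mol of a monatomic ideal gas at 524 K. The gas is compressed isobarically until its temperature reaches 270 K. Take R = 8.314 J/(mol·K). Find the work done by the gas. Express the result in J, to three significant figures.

Isobaric: W = P ΔV = nR ΔT.
W = (3.33)(8.314)(270 − 524) = -7032 J.

W ≈ -7030 J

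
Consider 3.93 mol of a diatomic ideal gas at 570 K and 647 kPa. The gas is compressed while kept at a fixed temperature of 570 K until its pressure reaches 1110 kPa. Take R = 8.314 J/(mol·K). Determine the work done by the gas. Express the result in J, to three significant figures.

Isothermal process: W = nRT ln(V₂/V₁) = nRT ln(P₁/P₂).
W = (3.93)(8.314)(570) × ln(647/1110)
  = 18624 × ln(0.5829) = 18624 × -0.5398
W_by_gas = -10053 J.

W ≈ -10100 J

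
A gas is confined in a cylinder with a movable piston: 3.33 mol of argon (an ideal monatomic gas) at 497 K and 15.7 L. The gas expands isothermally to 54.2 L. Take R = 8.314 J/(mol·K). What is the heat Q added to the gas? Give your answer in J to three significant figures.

Isothermal ⇒ ΔU = 0, so Q = W = nRT ln(V₂/V₁).
Q = (3.33)(8.314)(497) ln(54.2/15.7) = 13760 × 1.239 = 17049 J.

Q ≈ 17000 J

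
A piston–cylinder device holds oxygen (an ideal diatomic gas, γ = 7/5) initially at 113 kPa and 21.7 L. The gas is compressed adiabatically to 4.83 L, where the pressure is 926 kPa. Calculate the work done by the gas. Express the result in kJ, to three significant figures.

Adiabatic: W = (P₁V₁ − P₂V₂)/(γ − 1) with γ = 7/5.
P₁V₁ = 2452 J, P₂V₂ = 4473 J.
W = (2452 − 4473) / 0.4 = -5051 J.

W ≈ -5.05 kJ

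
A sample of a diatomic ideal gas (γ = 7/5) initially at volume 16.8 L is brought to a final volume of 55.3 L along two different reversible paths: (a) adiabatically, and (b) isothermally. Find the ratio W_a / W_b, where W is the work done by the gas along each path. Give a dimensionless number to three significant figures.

Path (a) adiabatic: W = P₁V₁(1 − (V₁/V₂)^(γ−1))/(γ−1) → W_a/(P₁V₁) = 0.9477.
Path (b) isothermal: W = P₁V₁ ln(V₂/V₁) → W_b/(P₁V₁) = 1.191.
W_a / W_b = 0.9477 / 1.191 = 0.7955.

W_a / W_b ≈ 0.795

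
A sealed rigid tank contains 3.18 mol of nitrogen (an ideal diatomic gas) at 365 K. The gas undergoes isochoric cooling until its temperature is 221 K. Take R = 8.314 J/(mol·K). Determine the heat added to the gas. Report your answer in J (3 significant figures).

Q ≈ -9520 J

Constant volume ⇒ W = 0, so Q = ΔU = nCᵥΔT with Cᵥ = 5R/2 = 20.79 J/(mol·K).
ΔU = (3.18)(20.79)(221 − 365) = -9518 J.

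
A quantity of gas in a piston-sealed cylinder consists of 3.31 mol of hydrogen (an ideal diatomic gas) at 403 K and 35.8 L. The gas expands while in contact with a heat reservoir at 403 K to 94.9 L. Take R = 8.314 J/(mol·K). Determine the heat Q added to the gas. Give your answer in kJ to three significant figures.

Q ≈ 10.8 kJ

Isothermal ⇒ ΔU = 0, so Q = W = nRT ln(V₂/V₁).
Q = (3.31)(8.314)(403) ln(94.9/35.8) = 11090 × 0.9749 = 10812 J.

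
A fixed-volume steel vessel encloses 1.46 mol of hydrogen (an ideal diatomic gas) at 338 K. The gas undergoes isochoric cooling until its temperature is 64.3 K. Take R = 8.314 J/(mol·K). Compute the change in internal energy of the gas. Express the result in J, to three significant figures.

ΔU ≈ -8310 J

Constant volume ⇒ W = 0, so Q = ΔU = nCᵥΔT with Cᵥ = 5R/2 = 20.79 J/(mol·K).
ΔU = (1.46)(20.79)(64.3 − 338) = -8306 J.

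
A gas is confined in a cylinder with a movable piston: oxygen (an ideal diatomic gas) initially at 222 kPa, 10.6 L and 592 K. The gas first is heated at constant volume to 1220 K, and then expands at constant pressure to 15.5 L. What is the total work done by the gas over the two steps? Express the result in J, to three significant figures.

W_total ≈ 2240 J

Step 1 (isochoric): W = 0 (constant volume).
After step 1: P = 457.5 kPa (V unchanged).
Step 2 (isobaric): W = PΔV = (457.5 kPa)(15.5 − 10.6 L) = 2242 J.
W_total = 0 + 2242 = 2242 J.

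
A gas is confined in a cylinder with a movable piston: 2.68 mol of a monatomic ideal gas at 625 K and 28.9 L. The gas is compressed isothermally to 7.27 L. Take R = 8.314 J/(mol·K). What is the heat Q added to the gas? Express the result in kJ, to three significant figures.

Isothermal ⇒ ΔU = 0, so Q = W = nRT ln(V₂/V₁).
Q = (2.68)(8.314)(625) ln(7.27/28.9) = 13926 × -1.38 = -19219 J.

Q ≈ -19.2 kJ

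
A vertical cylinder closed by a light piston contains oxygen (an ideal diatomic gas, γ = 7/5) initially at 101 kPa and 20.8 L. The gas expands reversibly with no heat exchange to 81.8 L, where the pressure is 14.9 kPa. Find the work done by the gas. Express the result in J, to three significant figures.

W ≈ 2200 J

Adiabatic: W = (P₁V₁ − P₂V₂)/(γ − 1) with γ = 7/5.
P₁V₁ = 2101 J, P₂V₂ = 1219 J.
W = (2101 − 1219) / 0.4 = 2205 J.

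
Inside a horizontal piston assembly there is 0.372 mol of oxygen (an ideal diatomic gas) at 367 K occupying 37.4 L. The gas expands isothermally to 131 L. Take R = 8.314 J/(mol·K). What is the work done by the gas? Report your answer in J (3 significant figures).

Isothermal: W = nRT ln(V₂/V₁).
W = (0.372)(8.314)(367) × ln(131/37.4)
  = 1135 × 1.254
W_by_gas = 1423 J.

W ≈ 1420 J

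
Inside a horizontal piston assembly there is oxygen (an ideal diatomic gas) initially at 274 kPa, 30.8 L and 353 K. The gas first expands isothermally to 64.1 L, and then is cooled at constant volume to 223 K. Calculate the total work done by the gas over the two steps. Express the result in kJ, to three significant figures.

W_total ≈ 6.19 kJ

Step 1 (isothermal): W = P₁V₁ ln(V₂/V₁) = (8439) ln(64.1/30.8) = 6185 J.
Step 2 (isochoric): W = 0 (constant volume).
W_total = 6185 + 0 = 6185 J.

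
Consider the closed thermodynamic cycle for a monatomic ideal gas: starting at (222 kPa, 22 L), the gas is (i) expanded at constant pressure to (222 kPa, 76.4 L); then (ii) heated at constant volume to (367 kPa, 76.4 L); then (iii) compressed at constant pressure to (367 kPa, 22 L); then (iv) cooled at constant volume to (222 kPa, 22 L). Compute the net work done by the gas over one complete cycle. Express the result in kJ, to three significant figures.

W_net ≈ -7.89 kJ

Constant-volume legs do no work.
W(i) = (222)(76.4 − 22) = 12077 J; W(iii) = (367)(22 − 76.4) = -19965 J.
W_net = 12077 − 19965 = -7888 J (the counter-clockwise enclosed area).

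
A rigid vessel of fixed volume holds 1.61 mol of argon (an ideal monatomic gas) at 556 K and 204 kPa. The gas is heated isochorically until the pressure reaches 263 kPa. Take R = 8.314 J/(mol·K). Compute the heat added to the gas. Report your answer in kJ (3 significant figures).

Constant volume ⇒ W = 0, so Q = ΔU = nCᵥΔT with Cᵥ = 3R/2 = 12.47 J/(mol·K).
At constant V, T₂/T₁ = P₂/P₁ ⇒ ΔT = T₁(P₂/P₁ − 1) = 556·(263/204 − 1) = 160.8 K.
ΔU = (1.61)(12.47)(160.8) = 3229 J.

Q ≈ 3.23 kJ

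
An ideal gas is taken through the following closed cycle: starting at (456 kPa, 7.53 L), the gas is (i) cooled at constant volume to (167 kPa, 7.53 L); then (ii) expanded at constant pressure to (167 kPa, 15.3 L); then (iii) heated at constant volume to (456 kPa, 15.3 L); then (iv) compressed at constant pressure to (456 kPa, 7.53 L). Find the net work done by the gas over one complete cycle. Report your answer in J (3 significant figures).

W_net ≈ -2250 J

Constant-volume legs do no work.
W(ii) = (167)(15.3 − 7.53) = 1298 J; W(iv) = (456)(7.53 − 15.3) = -3543 J.
W_net = 1298 − 3543 = -2246 J (the counter-clockwise enclosed area).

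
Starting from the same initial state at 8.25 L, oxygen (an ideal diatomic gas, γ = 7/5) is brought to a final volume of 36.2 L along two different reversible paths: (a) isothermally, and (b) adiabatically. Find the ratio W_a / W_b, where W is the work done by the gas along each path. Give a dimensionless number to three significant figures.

W_a / W_b ≈ 1.32

Path (a) isothermal: W = P₁V₁ ln(V₂/V₁) → W_a/(P₁V₁) = 1.479.
Path (b) adiabatic: W = P₁V₁(1 − (V₁/V₂)^(γ−1))/(γ−1) → W_b/(P₁V₁) = 1.116.
W_a / W_b = 1.479 / 1.116 = 1.325.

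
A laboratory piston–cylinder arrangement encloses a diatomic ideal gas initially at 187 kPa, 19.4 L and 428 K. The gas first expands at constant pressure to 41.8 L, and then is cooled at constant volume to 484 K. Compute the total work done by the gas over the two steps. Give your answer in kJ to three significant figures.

W_total ≈ 4.19 kJ

Step 1 (isobaric): W = PΔV = (187 kPa)(41.8 − 19.4 L) = 4189 J.
Step 2 (isochoric): W = 0 (constant volume).
W_total = 4189 + 0 = 4189 J.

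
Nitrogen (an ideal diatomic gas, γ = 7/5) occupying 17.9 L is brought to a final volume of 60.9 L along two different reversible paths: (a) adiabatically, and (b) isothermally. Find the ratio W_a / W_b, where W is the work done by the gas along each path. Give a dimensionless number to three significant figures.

W_a / W_b ≈ 0.791

Path (a) adiabatic: W = P₁V₁(1 − (V₁/V₂)^(γ−1))/(γ−1) → W_a/(P₁V₁) = 0.9681.
Path (b) isothermal: W = P₁V₁ ln(V₂/V₁) → W_b/(P₁V₁) = 1.224.
W_a / W_b = 0.9681 / 1.224 = 0.7906.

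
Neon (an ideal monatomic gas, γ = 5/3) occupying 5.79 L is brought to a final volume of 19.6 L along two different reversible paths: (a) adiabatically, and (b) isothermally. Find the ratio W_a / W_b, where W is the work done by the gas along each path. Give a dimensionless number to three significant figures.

W_a / W_b ≈ 0.684

Path (a) adiabatic: W = P₁V₁(1 − (V₁/V₂)^(γ−1))/(γ−1) → W_a/(P₁V₁) = 0.8347.
Path (b) isothermal: W = P₁V₁ ln(V₂/V₁) → W_b/(P₁V₁) = 1.219.
W_a / W_b = 0.8347 / 1.219 = 0.6845.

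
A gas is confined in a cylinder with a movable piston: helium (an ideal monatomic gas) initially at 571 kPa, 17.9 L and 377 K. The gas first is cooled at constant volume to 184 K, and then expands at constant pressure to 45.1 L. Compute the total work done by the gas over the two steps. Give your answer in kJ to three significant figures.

W_total ≈ 7.58 kJ

Step 1 (isochoric): W = 0 (constant volume).
After step 1: P = 278.7 kPa (V unchanged).
Step 2 (isobaric): W = PΔV = (278.7 kPa)(45.1 − 17.9 L) = 7580 J.
W_total = 0 + 7580 = 7580 J.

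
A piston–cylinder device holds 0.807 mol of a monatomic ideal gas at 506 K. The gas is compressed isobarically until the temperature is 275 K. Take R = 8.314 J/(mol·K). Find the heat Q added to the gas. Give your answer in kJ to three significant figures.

Isobaric: W = nRΔT = (0.807)(8.314)(-231) = -1550 J.
ΔU = nCᵥΔT with Cᵥ = 3R/2: ΔU = (0.807)(12.47)(-231) = -2325 J.
Q = ΔU + W = -2325 − 1550 = -3875 J.

Q ≈ -3.87 kJ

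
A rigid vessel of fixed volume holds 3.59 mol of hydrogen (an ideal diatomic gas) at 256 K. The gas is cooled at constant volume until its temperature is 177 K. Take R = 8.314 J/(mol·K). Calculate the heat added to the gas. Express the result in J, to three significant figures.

Constant volume ⇒ W = 0, so Q = ΔU = nCᵥΔT with Cᵥ = 5R/2 = 20.79 J/(mol·K).
ΔU = (3.59)(20.79)(177 − 256) = -5895 J.

Q ≈ -5890 J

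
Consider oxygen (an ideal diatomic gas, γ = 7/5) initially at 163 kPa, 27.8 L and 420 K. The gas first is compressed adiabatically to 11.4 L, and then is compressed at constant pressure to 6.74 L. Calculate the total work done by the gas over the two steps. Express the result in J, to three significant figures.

Step 1 (adiabatic): W = (P₁V₁ − P₂V₂)/(γ−1) = (4531 − 6473)/0.4 = -4853 J.
After step 1: P = 567.8 kPa, V = 11.4 L, T = 599.9 K.
Step 2 (isobaric): W = PΔV = (567.8 kPa)(6.74 − 11.4 L) = -2646 J.
W_total = -4853 − 2646 = -7499 J.

W_total ≈ -7500 J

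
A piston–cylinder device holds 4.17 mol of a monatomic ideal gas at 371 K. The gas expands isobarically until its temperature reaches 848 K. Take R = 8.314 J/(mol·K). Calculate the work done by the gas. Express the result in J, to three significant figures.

Isobaric: W = P ΔV = nR ΔT.
W = (4.17)(8.314)(848 − 371) = 16537 J.

W ≈ 16500 J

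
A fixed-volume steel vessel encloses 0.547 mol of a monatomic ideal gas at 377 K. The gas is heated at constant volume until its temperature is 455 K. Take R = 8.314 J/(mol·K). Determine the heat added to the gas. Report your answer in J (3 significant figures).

Constant volume ⇒ W = 0, so Q = ΔU = nCᵥΔT with Cᵥ = 3R/2 = 12.47 J/(mol·K).
ΔU = (0.547)(12.47)(455 − 377) = 532.1 J.

Q ≈ 532 J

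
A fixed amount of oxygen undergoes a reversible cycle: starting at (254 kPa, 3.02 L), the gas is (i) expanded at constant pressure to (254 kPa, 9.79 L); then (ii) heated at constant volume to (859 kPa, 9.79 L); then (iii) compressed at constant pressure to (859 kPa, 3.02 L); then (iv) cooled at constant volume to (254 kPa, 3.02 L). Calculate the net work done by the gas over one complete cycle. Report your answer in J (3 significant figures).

Constant-volume legs do no work.
W(i) = (254)(9.79 − 3.02) = 1720 J; W(iii) = (859)(3.02 − 9.79) = -5815 J.
W_net = 1720 − 5815 = -4096 J (the counter-clockwise enclosed area).

W_net ≈ -4100 J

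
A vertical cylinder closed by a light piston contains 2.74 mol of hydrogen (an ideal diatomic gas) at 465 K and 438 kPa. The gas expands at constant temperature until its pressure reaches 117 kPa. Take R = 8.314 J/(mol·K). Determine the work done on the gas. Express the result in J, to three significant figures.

W ≈ -14000 J

Isothermal process: W = nRT ln(V₂/V₁) = nRT ln(P₁/P₂).
W = (2.74)(8.314)(465) × ln(438/117)
  = 10593 × ln(3.744) = 10593 × 1.32
W_by_gas = 13983 J; work on gas = −W_by = -13983 J.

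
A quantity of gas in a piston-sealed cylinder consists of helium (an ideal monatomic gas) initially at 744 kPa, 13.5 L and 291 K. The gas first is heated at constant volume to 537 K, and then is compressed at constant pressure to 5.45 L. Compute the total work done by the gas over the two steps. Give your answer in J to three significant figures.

Step 1 (isochoric): W = 0 (constant volume).
After step 1: P = 1373 kPa (V unchanged).
Step 2 (isobaric): W = PΔV = (1373 kPa)(5.45 − 13.5 L) = -11052 J.
W_total = 0 − 11052 = -11052 J.

W_total ≈ -11100 J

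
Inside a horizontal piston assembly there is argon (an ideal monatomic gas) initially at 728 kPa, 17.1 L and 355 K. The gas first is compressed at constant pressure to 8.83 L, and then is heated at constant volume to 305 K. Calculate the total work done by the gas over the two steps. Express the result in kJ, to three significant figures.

Step 1 (isobaric): W = PΔV = (728 kPa)(8.83 − 17.1 L) = -6021 J.
Step 2 (isochoric): W = 0 (constant volume).
W_total = -6021 + 0 = -6021 J.

W_total ≈ -6.02 kJ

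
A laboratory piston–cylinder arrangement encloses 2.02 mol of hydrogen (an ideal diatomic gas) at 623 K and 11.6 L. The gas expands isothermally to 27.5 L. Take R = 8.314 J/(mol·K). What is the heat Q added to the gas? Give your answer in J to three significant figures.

Isothermal ⇒ ΔU = 0, so Q = W = nRT ln(V₂/V₁).
Q = (2.02)(8.314)(623) ln(27.5/11.6) = 10463 × 0.8632 = 9031 J.

Q ≈ 9030 J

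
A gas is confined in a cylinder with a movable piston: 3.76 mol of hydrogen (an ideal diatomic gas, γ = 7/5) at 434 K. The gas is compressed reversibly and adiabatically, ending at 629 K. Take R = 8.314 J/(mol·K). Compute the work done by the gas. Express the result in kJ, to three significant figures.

Adiabatic ⇒ Q = 0, so W_by = −ΔU = nCᵥ(T₁ − T₂).
Cᵥ = 5R/2 = 20.79 J/(mol·K).
W = (3.76)(20.79)(434 − 629) = -15240 J.

W ≈ -15.2 kJ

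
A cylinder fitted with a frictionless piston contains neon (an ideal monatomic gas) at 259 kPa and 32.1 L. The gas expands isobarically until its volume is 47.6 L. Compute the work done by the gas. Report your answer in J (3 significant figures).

W ≈ 4010 J

Isobaric: W = P ΔV.
W = (259 kPa)(47.6 − 32.1 L) = (259)(15.5) = 4014 J.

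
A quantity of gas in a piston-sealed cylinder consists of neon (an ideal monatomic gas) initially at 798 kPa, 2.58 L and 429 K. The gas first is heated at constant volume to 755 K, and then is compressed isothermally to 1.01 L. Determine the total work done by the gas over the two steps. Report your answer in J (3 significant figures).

Step 1 (isochoric): W = 0 (constant volume).
After step 1: P = 1404 kPa (V unchanged).
Step 2 (isothermal): W = P₁V₁ ln(V₂/V₁) = (3623) ln(1.01/2.58) = -3398 J.
W_total = 0 − 3398 = -3398 J.

W_total ≈ -3400 J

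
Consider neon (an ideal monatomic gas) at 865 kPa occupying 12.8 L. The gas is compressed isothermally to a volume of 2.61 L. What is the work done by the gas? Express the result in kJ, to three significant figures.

Isothermal: W = nRT ln(V₂/V₁) = P₁V₁ ln(V₂/V₁).
P₁V₁ = (865 kPa)(12.8 L) = 11072 J.
W = 11072 × ln(2.61/12.8) = 11072 × -1.59
W_by_gas = -17606 J.

W ≈ -17.6 kJ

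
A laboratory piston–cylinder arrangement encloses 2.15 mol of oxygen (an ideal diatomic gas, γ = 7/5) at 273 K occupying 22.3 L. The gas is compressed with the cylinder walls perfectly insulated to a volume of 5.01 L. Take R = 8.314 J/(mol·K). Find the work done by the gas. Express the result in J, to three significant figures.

Adiabatic: TV^(γ−1) = const with γ = 7/5.
T₂ = T₁ (V₁/V₂)^(γ−1) = 273 × (22.3/5.01)^0.4 = 273 × 1.817 = 496.1 K.
W_by = nCᵥ(T₁ − T₂) = (2.15)(20.79)(273 − 496.1) = -9969 J.

W ≈ -9970 J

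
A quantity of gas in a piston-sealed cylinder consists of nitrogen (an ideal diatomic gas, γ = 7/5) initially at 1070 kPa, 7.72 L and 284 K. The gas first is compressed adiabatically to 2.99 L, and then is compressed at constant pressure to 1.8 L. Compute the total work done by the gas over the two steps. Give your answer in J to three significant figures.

Step 1 (adiabatic): W = (P₁V₁ − P₂V₂)/(γ−1) = (8260 − 12072)/0.4 = -9529 J.
After step 1: P = 4037 kPa, V = 2.99 L, T = 415 K.
Step 2 (isobaric): W = PΔV = (4037 kPa)(1.8 − 2.99 L) = -4805 J.
W_total = -9529 − 4805 = -14334 J.

W_total ≈ -14300 J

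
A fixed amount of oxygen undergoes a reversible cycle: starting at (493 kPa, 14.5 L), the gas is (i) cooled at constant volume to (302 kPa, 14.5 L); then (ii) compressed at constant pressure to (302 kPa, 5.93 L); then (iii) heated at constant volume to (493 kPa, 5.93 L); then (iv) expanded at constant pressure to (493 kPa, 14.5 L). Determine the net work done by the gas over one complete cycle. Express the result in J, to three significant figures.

Constant-volume legs do no work.
W(ii) = (302)(5.93 − 14.5) = -2588 J; W(iv) = (493)(14.5 − 5.93) = 4225 J.
W_net = -2588 + 4225 = 1637 J (the clockwise enclosed area).

W_net ≈ 1640 J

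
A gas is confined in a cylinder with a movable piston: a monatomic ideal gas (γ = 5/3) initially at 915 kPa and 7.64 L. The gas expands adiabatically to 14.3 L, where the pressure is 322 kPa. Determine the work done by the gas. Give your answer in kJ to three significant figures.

Adiabatic: W = (P₁V₁ − P₂V₂)/(γ − 1) with γ = 5/3.
P₁V₁ = 6991 J, P₂V₂ = 4605 J.
W = (6991 − 4605) / 0.6667 = 3579 J.

W ≈ 3.58 kJ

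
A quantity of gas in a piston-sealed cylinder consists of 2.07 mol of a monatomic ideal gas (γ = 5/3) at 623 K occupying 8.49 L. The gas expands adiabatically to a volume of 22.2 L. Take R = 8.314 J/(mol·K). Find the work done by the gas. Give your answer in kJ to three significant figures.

Adiabatic: TV^(γ−1) = const with γ = 5/3.
T₂ = T₁ (V₁/V₂)^(γ−1) = 623 × (8.49/22.2)^0.667 = 623 × 0.5269 = 328.2 K.
W_by = nCᵥ(T₁ − T₂) = (2.07)(12.47)(623 − 328.2) = 7609 J.

W ≈ 7.61 kJ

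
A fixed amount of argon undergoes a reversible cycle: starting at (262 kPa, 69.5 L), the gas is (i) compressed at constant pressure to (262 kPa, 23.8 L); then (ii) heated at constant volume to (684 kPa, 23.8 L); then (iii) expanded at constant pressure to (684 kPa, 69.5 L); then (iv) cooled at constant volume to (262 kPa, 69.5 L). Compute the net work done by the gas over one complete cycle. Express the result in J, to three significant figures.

Constant-volume legs do no work.
W(i) = (262)(23.8 − 69.5) = -11973 J; W(iii) = (684)(69.5 − 23.8) = 31259 J.
W_net = -11973 + 31259 = 19285 J (the clockwise enclosed area).

W_net ≈ 19300 J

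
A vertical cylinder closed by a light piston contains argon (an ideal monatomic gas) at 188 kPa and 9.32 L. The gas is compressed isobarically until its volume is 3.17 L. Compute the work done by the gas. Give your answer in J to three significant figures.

Isobaric: W = P ΔV.
W = (188 kPa)(3.17 − 9.32 L) = (188)(-6.15) = -1156 J.

W ≈ -1160 J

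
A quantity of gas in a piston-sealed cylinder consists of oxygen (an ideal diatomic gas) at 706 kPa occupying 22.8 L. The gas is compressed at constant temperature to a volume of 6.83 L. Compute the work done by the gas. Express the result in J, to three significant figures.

Isothermal: W = nRT ln(V₂/V₁) = P₁V₁ ln(V₂/V₁).
P₁V₁ = (706 kPa)(22.8 L) = 16097 J.
W = 16097 × ln(6.83/22.8) = 16097 × -1.205
W_by_gas = -19404 J.

W ≈ -19400 J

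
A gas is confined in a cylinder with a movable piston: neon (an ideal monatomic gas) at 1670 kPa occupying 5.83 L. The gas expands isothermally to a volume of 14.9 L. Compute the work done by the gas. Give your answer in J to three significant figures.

W ≈ 9140 J

Isothermal: W = nRT ln(V₂/V₁) = P₁V₁ ln(V₂/V₁).
P₁V₁ = (1670 kPa)(5.83 L) = 9736 J.
W = 9736 × ln(14.9/5.83) = 9736 × 0.9383
W_by_gas = 9136 J.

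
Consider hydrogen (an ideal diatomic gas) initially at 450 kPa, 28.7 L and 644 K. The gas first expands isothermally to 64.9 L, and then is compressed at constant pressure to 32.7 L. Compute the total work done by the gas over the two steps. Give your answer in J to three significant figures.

W_total ≈ 4130 J

Step 1 (isothermal): W = P₁V₁ ln(V₂/V₁) = (12915) ln(64.9/28.7) = 10538 J.
After step 1: P = 199 kPa, V = 64.9 L, T = 644 K.
Step 2 (isobaric): W = PΔV = (199 kPa)(32.7 − 64.9 L) = -6408 J.
W_total = 10538 − 6408 = 4130 J.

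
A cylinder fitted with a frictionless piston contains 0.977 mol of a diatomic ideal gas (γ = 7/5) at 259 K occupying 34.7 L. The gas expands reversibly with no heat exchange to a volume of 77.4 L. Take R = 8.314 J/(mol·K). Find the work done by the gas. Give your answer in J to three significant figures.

W ≈ 1440 J

Adiabatic: TV^(γ−1) = const with γ = 7/5.
T₂ = T₁ (V₁/V₂)^(γ−1) = 259 × (34.7/77.4)^0.4 = 259 × 0.7255 = 187.9 K.
W_by = nCᵥ(T₁ − T₂) = (0.977)(20.79)(259 − 187.9) = 1444 J.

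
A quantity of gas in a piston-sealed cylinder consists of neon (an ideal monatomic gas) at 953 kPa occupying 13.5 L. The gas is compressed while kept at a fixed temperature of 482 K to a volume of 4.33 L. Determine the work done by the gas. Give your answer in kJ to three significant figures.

Isothermal: W = nRT ln(V₂/V₁) = P₁V₁ ln(V₂/V₁).
P₁V₁ = (953 kPa)(13.5 L) = 12866 J.
W = 12866 × ln(4.33/13.5) = 12866 × -1.137
W_by_gas = -14630 J.

W ≈ -14.6 kJ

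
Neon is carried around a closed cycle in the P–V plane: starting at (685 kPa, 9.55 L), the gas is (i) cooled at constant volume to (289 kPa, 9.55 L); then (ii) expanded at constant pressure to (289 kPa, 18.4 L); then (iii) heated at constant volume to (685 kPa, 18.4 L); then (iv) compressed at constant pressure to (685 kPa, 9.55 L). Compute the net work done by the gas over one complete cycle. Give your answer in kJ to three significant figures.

Constant-volume legs do no work.
W(ii) = (289)(18.4 − 9.55) = 2558 J; W(iv) = (685)(9.55 − 18.4) = -6062 J.
W_net = 2558 − 6062 = -3505 J (the counter-clockwise enclosed area).

W_net ≈ -3.50 kJ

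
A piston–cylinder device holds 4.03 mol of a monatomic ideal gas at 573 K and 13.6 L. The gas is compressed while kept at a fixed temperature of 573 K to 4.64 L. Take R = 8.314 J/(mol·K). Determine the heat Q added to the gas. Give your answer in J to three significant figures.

Isothermal ⇒ ΔU = 0, so Q = W = nRT ln(V₂/V₁).
Q = (4.03)(8.314)(573) ln(4.64/13.6) = 19199 × -1.075 = -20645 J.

Q ≈ -20600 J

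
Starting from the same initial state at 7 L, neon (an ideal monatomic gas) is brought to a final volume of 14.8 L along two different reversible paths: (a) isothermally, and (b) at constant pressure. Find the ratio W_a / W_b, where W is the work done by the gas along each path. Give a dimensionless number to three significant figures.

W_a / W_b ≈ 0.672

Path (a) isothermal: W = P₁V₁ ln(V₂/V₁) → W_a/(P₁V₁) = 0.7487.
Path (b) isobaric: W = P₁(V₂ − V₁) → W_b/(P₁V₁) = 1.114.
W_a / W_b = 0.7487 / 1.114 = 0.6719.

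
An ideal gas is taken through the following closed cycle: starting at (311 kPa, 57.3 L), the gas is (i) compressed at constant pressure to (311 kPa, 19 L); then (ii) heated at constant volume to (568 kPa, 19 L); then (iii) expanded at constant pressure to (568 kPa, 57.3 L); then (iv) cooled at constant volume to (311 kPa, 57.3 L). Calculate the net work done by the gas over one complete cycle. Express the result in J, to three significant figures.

W_net ≈ 9840 J

Constant-volume legs do no work.
W(i) = (311)(19 − 57.3) = -11911 J; W(iii) = (568)(57.3 − 19) = 21754 J.
W_net = -11911 + 21754 = 9843 J (the clockwise enclosed area).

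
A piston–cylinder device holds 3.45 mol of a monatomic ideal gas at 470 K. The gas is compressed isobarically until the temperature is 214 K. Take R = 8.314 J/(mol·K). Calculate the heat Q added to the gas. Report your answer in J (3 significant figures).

Q ≈ -18400 J

Isobaric: W = nRΔT = (3.45)(8.314)(-256) = -7343 J.
ΔU = nCᵥΔT with Cᵥ = 3R/2: ΔU = (3.45)(12.47)(-256) = -11014 J.
Q = ΔU + W = -11014 − 7343 = -18357 J.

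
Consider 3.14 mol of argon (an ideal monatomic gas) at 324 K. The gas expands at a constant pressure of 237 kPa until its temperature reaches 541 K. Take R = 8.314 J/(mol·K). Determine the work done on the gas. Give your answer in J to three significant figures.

W ≈ -5660 J

Isobaric: W = P ΔV = nR ΔT.
W = (3.14)(8.314)(541 − 324) = 5665 J.
Work on gas = −W_by = -5665 J.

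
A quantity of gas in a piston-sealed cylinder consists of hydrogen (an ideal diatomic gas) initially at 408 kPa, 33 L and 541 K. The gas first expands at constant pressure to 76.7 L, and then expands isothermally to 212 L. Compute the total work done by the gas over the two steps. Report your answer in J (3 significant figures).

Step 1 (isobaric): W = PΔV = (408 kPa)(76.7 − 33 L) = 17830 J.
After step 1: P = 408 kPa, V = 76.7 L, T = 1257 K.
Step 2 (isothermal): W = P₁V₁ ln(V₂/V₁) = (31294) ln(212/76.7) = 31816 J.
W_total = 17830 + 31816 = 49645 J.

W_total ≈ 49600 J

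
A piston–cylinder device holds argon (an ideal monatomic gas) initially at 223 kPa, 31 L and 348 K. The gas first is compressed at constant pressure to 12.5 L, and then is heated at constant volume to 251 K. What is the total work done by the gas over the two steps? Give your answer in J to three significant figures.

Step 1 (isobaric): W = PΔV = (223 kPa)(12.5 − 31 L) = -4126 J.
Step 2 (isochoric): W = 0 (constant volume).
W_total = -4126 + 0 = -4126 J.

W_total ≈ -4130 J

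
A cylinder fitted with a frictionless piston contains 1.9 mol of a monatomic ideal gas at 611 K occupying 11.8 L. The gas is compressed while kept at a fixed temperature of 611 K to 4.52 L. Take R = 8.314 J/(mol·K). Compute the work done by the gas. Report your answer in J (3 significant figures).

Isothermal: W = nRT ln(V₂/V₁).
W = (1.9)(8.314)(611) × ln(4.52/11.8)
  = 9652 × -0.9596
W_by_gas = -9262 J.

W ≈ -9260 J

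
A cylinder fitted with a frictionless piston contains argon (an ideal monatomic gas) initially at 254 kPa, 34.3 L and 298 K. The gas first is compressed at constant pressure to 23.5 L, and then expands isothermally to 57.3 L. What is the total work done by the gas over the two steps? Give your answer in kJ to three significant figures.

Step 1 (isobaric): W = PΔV = (254 kPa)(23.5 − 34.3 L) = -2743 J.
After step 1: P = 254 kPa, V = 23.5 L, T = 204.2 K.
Step 2 (isothermal): W = P₁V₁ ln(V₂/V₁) = (5969) ln(57.3/23.5) = 5320 J.
W_total = -2743 + 5320 = 2577 J.

W_total ≈ 2.58 kJ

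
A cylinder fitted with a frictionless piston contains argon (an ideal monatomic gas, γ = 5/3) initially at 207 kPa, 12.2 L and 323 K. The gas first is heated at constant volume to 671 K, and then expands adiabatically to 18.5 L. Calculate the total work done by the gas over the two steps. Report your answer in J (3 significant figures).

Step 1 (isochoric): W = 0 (constant volume).
After step 1: P = 430 kPa (V unchanged).
Step 2 (adiabatic): W = (P₁V₁ − P₂V₂)/(γ−1) = (5246 − 3975)/0.667 = 1907 J.
W_total = 0 + 1907 = 1907 J.

W_total ≈ 1910 J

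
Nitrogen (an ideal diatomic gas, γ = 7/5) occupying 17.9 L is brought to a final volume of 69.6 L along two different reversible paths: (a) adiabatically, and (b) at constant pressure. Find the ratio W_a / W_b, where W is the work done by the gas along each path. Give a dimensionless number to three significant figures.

W_a / W_b ≈ 0.363

Path (a) adiabatic: W = P₁V₁(1 − (V₁/V₂)^(γ−1))/(γ−1) → W_a/(P₁V₁) = 1.048.
Path (b) isobaric: W = P₁(V₂ − V₁) → W_b/(P₁V₁) = 2.888.
W_a / W_b = 1.048 / 2.888 = 0.3628.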